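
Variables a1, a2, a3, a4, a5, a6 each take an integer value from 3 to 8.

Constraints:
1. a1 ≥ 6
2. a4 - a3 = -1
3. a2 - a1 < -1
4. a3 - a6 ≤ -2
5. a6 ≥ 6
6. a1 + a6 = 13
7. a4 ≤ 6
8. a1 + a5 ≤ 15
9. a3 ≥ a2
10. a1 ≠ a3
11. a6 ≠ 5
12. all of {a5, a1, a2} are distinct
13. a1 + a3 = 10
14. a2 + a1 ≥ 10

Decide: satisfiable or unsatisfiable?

Satisfiable

One satisfying assignment is a1 = 6, a2 = 4, a3 = 4, a4 = 3, a5 = 7, a6 = 7.
For the less obvious constraints — constraint 2: a4 - a3 = -1; constraint 3: a2 - a1 = -2; constraint 4: a3 - a6 = -3 — and the others hold by inspection.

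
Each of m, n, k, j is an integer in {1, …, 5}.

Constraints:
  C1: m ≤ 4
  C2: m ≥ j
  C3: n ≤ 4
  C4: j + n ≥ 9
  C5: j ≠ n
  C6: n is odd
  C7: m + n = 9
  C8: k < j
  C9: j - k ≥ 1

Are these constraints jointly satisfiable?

From constraints 1 and 2: j ≤ m ≤ 4. From constraint 3: n ≤ 4. Hence j + n ≤ 8. But constraint 4 requires j + n ≥ 9, and 9 > 8. Contradiction.

Unsatisfiable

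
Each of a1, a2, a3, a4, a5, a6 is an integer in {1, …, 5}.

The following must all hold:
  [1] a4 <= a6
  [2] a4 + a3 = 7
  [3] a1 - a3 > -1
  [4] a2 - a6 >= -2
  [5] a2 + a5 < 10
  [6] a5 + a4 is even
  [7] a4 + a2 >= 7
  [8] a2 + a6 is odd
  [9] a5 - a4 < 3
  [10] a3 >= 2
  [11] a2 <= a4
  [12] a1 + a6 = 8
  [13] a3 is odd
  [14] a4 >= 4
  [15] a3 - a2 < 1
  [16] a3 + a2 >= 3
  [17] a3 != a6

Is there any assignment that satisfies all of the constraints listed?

The assignment a1 = 4, a2 = 3, a3 = 3, a4 = 4, a5 = 4, a6 = 4 works:
  constraint 2 holds since a4 + a3 = 7.
  constraint 3 holds since a1 - a3 = 1.
The rest check out directly.

Satisfiable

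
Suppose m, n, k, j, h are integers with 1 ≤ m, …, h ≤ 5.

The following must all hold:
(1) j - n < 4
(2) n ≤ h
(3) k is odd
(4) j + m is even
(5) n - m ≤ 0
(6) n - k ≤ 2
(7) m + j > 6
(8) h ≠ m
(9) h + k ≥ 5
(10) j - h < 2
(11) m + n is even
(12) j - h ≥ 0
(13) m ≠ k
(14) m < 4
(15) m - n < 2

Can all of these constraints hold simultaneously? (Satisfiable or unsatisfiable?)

Satisfiable

One satisfying assignment is m = 3, n = 3, k = 1, j = 5, h = 4.
For the less obvious constraints — constraint 1: j - n = 2; constraint 5: n - m = 0; constraint 6: n - k = 2 — and the others hold by inspection.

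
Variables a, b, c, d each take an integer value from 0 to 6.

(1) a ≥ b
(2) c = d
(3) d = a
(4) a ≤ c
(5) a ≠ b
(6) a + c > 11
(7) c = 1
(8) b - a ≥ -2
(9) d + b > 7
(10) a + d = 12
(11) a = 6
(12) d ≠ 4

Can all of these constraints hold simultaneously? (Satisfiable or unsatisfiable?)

Constraint 7 fixes c = 1 and constraint 11 fixes a = 6. Constraints 2 and 3 give c = d = a, so c = a. But 1 ≠ 6 — contradiction.

Unsatisfiable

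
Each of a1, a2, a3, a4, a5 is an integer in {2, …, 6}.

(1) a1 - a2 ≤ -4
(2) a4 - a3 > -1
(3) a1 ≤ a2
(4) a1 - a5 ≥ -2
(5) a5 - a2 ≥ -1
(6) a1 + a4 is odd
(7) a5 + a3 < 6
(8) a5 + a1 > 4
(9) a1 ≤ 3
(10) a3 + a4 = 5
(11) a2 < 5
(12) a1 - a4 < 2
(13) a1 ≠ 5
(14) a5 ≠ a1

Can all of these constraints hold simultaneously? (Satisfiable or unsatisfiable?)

Constraints 1, 4, and 5 give a1 − a5 ≥ -2, a5 − a2 ≥ -1, a2 − a1 ≥ 4.
Adding all 3 inequalities: the left sides telescope to 0, and the right sides sum to (-2) + (-1) + 4 = 1. So 0 ≥ 1, which is false.

Unsatisfiable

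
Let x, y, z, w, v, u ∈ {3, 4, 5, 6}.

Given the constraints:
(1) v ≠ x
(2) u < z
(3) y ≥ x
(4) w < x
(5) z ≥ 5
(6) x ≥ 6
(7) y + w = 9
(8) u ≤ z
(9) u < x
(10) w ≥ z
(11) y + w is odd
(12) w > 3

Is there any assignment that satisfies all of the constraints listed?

Unsatisfiable

From constraints 3 and 6: y ≥ x ≥ 6. From constraints 5 and 10: w ≥ z ≥ 5. Hence y + w ≥ 11. But constraint 7 requires y + w = 9, and 9 < 11. Contradiction.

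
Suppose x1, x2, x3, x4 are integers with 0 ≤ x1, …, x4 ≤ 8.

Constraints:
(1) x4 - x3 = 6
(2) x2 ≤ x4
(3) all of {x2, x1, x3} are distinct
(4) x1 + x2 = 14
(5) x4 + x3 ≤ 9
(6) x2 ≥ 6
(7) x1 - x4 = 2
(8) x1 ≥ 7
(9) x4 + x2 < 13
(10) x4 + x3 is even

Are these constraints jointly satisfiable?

Setting (x1, x2, x3, x4) = (8, 6, 0, 6) satisfies everything: constraint 1: x4 - x3 = 6; constraint 4: x1 + x2 = 14; constraint 5: x4 + x3 = 6, and the others follow.

Satisfiable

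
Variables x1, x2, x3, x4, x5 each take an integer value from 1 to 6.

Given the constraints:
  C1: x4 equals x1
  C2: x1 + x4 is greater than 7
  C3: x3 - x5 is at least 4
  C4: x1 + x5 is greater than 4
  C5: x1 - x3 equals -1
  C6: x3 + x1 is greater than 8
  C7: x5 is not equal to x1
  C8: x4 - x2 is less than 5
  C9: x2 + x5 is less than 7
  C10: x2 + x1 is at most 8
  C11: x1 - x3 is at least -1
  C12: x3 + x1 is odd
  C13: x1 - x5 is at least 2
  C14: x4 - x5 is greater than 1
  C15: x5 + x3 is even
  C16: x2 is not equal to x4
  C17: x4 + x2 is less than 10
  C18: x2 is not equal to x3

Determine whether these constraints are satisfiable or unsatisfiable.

Satisfiable

Try x1 = 5, x2 = 3, x3 = 6, x4 = 5, x5 = 2.
Check constraint 2: x1 + x4 = 10; constraint 3: x3 - x5 = 4. The remaining constraints are straightforward to verify.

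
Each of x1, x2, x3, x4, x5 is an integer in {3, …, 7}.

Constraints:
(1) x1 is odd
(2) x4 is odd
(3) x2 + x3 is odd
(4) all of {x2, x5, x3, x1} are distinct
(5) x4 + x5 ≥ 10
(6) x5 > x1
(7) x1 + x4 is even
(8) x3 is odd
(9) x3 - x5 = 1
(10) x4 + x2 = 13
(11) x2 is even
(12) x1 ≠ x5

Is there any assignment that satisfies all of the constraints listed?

Setting (x1, x2, x3, x4, x5) = (3, 6, 5, 7, 4) satisfies everything: constraint 5: x4 + x5 = 11; constraint 9: x3 - x5 = 1; constraint 10: x4 + x2 = 13, and the others follow.

Satisfiable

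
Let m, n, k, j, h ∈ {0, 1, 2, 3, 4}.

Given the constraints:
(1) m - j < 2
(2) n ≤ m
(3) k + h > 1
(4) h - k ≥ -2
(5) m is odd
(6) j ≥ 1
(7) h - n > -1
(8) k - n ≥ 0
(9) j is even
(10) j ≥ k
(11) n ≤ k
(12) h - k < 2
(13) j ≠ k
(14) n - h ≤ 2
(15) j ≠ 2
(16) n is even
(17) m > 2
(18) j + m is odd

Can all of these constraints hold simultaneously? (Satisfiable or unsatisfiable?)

Setting (m, n, k, j, h) = (3, 0, 2, 4, 1) satisfies everything: constraint 1: m - j = -1; constraint 3: k + h = 3, and the others follow.

Satisfiable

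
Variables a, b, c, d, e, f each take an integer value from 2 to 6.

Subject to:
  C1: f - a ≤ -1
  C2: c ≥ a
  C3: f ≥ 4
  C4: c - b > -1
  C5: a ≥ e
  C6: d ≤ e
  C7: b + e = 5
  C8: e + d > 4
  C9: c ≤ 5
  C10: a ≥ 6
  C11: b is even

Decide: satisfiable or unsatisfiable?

Unsatisfiable

From constraints 2 and 10: c ≥ a and a ≥ 6, so c ≥ 6. From constraint 9: c ≤ 5. But 5 < 6, so no value of c works.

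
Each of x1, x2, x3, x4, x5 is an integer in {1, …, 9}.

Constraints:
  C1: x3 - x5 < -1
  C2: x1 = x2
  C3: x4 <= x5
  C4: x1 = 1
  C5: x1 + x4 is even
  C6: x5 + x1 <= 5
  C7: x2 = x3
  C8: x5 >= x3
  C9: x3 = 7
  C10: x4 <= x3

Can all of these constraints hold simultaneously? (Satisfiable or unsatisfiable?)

Constraint 4 fixes x1 = 1 and constraint 9 fixes x3 = 7. Constraints 2 and 7 give x1 = x2 = x3, so x1 = x3. But 1 ≠ 7 — contradiction.

Unsatisfiable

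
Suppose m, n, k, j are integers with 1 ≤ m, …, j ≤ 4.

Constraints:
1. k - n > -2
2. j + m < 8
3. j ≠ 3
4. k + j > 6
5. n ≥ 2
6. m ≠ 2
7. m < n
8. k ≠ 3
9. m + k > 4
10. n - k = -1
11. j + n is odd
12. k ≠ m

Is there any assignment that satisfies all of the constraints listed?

Satisfiable

Try m = 1, n = 3, k = 4, j = 4.
Check constraint 1: k - n = 1; constraint 2: j + m = 5. The remaining constraints are straightforward to verify.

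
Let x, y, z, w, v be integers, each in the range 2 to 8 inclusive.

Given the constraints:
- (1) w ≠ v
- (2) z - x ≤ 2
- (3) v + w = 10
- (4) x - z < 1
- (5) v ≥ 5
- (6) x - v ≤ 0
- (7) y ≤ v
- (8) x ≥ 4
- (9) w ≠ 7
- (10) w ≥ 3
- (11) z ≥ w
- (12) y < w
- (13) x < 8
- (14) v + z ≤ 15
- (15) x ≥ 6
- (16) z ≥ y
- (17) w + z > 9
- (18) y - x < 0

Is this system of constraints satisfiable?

One satisfying assignment is x = 6, y = 3, z = 6, w = 4, v = 6.
For the less obvious constraints — constraint 2: z - x = 0; constraint 3: v + w = 10 — and the others hold by inspection.

Satisfiable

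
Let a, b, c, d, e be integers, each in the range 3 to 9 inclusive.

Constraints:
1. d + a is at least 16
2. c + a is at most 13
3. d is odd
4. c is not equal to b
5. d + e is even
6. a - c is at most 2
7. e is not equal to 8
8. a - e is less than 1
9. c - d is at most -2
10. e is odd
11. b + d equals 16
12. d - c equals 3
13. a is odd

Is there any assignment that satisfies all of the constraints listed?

Satisfiable

Try a = 7, b = 7, c = 6, d = 9, e = 9.
Check constraint 1: d + a = 16; constraint 2: c + a = 13; constraint 6: a - c = 1. The remaining constraints are straightforward to verify.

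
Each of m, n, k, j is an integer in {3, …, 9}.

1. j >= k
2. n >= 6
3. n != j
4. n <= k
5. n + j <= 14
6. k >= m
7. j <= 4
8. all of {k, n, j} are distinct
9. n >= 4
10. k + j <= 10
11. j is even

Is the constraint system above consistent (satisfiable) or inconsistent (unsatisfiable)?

Unsatisfiable

From constraints 2 and 4: k ≥ n and n ≥ 6, so k ≥ 6. From constraints 1 and 7: k ≤ j and j ≤ 4, so k ≤ 4. But 4 < 6, so no value of k works.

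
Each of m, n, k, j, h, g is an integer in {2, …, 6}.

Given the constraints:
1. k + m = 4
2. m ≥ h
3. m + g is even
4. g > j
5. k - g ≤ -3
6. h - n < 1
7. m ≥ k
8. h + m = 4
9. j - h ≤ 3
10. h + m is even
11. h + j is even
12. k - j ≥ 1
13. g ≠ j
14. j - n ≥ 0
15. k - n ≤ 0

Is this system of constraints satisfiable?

Constraints 12, 14, and 15 give k − j ≥ 1, j − n ≥ 0, n − k ≥ 0.
Adding all 3 inequalities: the left sides telescope to 0, and the right sides sum to 1 + 0 + 0 = 1. So 0 ≥ 1, which is false.

Unsatisfiable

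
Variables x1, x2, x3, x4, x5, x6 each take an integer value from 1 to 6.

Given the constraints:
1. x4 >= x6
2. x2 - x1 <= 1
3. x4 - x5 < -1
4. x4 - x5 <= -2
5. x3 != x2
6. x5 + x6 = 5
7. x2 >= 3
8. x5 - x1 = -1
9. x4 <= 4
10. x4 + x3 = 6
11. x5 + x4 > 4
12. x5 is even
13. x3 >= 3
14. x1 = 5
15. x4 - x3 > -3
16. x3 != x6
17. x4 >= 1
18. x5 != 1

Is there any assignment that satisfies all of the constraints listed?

Satisfiable

Setting (x1, x2, x3, x4, x5, x6) = (5, 5, 4, 2, 4, 1) satisfies everything: constraint 2: x2 - x1 = 0; constraint 3: x4 - x5 = -2; constraint 4: x4 - x5 = -2, and the others follow.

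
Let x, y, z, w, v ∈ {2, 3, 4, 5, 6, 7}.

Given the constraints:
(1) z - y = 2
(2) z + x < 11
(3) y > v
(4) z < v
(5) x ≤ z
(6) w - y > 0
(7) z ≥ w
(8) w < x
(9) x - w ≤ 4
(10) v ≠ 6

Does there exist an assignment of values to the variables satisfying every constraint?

Constraints 3, 4, 5, 6, and 8 give w < x, x ≤ z, z < v, v < y, y < w. Chaining: w < x ≤ z < v < y < w, which forces w < w — impossible.

Unsatisfiable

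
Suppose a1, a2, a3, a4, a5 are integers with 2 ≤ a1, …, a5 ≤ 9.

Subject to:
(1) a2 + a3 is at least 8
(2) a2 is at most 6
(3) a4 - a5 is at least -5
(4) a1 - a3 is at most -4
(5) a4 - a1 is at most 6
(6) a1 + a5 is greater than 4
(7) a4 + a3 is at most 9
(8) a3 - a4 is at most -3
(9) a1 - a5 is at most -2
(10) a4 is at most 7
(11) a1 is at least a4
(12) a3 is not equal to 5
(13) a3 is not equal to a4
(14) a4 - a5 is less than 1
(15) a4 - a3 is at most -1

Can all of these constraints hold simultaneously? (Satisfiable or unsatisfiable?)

Unsatisfiable

Constraints 4, 5, and 8 give a1 − a4 ≥ -6, a4 − a3 ≥ 3, a3 − a1 ≥ 4.
Adding all 3 inequalities: the left sides telescope to 0, and the right sides sum to (-6) + 3 + 4 = 1. So 0 ≥ 1, which is false.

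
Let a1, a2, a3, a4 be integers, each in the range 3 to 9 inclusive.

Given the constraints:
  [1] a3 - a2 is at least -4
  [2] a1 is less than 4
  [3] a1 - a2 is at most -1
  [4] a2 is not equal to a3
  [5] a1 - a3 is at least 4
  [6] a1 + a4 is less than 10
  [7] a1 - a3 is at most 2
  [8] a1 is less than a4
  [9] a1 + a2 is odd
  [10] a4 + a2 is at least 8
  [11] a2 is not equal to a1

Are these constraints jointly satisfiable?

Constraints 1, 3, and 5 give a1 − a3 ≥ 4, a3 − a2 ≥ -4, a2 − a1 ≥ 1.
Adding all 3 inequalities: the left sides telescope to 0, and the right sides sum to 4 + (-4) + 1 = 1. So 0 ≥ 1, which is false.

Unsatisfiable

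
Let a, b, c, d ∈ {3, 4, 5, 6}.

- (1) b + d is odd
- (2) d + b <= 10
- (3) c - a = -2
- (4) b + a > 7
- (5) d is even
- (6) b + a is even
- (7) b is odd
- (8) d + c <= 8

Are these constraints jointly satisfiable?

Satisfiable

The assignment a = 5, b = 5, c = 3, d = 4 works:
  constraint 2 holds since d + b = 9.
  constraint 3 holds since c - a = -2.
The rest check out directly.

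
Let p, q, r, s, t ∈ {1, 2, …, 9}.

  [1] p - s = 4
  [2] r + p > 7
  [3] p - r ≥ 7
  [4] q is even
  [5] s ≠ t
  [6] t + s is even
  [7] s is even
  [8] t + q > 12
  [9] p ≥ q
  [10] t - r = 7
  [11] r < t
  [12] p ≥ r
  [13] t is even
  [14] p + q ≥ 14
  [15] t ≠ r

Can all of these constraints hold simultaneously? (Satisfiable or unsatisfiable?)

Satisfiable

Setting (p, q, r, s, t) = (8, 6, 1, 4, 8) satisfies everything: constraint 1: p - s = 4; constraint 2: r + p = 9; constraint 3: p - r = 7, and the others follow.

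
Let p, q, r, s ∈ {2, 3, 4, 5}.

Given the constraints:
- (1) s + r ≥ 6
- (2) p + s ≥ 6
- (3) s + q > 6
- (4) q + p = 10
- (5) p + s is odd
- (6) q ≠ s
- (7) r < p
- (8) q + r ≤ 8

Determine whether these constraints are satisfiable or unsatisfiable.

Satisfiable

The assignment p = 5, q = 5, r = 2, s = 4 works:
  constraint 1 holds since s + r = 6.
  constraint 2 holds since p + s = 9.
The rest check out directly.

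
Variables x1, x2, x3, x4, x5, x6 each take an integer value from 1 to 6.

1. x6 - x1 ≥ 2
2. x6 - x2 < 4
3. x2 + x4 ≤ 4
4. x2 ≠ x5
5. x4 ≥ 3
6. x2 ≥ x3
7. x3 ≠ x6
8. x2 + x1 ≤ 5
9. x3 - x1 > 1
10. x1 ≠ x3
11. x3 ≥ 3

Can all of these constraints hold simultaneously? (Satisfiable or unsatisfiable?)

Unsatisfiable

From constraints 6 and 11: x2 ≥ x3 ≥ 3. From constraint 5: x4 ≥ 3. Hence x2 + x4 ≥ 6. But constraint 3 requires x2 + x4 ≤ 4, and 4 < 6. Contradiction.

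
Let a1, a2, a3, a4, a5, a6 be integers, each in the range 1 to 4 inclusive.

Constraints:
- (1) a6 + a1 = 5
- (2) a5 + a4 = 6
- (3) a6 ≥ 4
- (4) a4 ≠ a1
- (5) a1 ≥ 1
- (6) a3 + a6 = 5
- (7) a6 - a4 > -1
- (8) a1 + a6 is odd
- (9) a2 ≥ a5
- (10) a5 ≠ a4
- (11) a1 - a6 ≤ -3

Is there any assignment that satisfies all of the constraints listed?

The assignment a1 = 1, a2 = 4, a3 = 1, a4 = 2, a5 = 4, a6 = 4 works:
  constraint 1 holds since a6 + a1 = 5.
  constraint 2 holds since a5 + a4 = 6.
  constraint 6 holds since a3 + a6 = 5.
The rest check out directly.

Satisfiable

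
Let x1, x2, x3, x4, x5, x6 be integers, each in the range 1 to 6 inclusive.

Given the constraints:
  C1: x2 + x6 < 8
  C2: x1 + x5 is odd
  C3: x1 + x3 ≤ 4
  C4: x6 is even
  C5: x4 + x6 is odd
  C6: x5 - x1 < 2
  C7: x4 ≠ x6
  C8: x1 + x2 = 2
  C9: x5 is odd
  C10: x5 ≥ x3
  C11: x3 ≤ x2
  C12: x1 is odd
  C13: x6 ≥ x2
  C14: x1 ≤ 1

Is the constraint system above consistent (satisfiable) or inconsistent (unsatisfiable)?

Constraint 12 makes x1 odd and constraint 9 makes x5 odd, so x1 + x5 must be even. Constraint 2 says x1 + x5 is odd — contradiction.

Unsatisfiable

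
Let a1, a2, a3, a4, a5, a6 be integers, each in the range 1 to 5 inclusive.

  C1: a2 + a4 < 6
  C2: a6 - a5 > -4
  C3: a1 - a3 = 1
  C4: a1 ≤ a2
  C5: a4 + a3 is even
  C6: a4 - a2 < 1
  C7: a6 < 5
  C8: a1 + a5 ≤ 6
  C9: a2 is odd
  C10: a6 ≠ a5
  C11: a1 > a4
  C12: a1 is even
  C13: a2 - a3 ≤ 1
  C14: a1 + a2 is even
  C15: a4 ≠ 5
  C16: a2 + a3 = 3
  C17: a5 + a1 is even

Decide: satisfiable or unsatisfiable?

Constraint 12 makes a1 even and constraint 9 makes a2 odd, so a1 + a2 must be odd. Constraint 14 says a1 + a2 is even — contradiction.

Unsatisfiable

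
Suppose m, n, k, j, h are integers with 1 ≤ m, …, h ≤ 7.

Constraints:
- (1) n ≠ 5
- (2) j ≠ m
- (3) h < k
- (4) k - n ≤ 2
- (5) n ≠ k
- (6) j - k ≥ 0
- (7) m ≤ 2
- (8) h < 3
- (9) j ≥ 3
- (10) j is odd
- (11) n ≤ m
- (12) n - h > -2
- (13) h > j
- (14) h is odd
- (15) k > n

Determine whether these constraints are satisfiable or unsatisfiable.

Constraints 3, 6, and 13 give k ≤ j, j < h, h < k. Chaining: k ≤ j < h < k, which forces k < k — impossible.

Unsatisfiable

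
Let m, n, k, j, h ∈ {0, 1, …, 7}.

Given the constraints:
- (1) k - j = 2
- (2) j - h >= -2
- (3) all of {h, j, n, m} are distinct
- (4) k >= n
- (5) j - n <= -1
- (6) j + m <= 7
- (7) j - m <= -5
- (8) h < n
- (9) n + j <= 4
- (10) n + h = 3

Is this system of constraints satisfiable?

Satisfiable

The assignment m = 5, n = 2, k = 2, j = 0, h = 1 works:
  constraint 1 holds since k - j = 2.
  constraint 2 holds since j - h = -1.
  constraint 5 holds since j - n = -2.
The rest check out directly.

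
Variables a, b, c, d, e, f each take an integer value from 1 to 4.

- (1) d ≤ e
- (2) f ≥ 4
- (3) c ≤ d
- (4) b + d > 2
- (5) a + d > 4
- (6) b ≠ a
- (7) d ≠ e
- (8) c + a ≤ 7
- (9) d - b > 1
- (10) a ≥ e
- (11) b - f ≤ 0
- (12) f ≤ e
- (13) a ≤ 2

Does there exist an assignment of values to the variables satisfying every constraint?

From constraints 2 and 12: e ≥ f and f ≥ 4, so e ≥ 4. From constraints 10 and 13: e ≤ a and a ≤ 2, so e ≤ 2. But 2 < 4, so no value of e works.

Unsatisfiable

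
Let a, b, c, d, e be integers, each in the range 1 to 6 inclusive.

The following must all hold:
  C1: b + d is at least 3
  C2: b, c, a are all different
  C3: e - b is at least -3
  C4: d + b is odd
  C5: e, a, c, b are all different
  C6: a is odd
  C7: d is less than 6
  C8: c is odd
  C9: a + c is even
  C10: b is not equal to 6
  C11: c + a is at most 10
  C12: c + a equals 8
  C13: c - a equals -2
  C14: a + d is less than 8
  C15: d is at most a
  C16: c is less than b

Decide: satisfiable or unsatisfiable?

Try a = 5, b = 4, c = 3, d = 1, e = 1.
Check constraint 1: b + d = 5; constraint 3: e - b = -3; constraint 11: c + a = 8. The remaining constraints are straightforward to verify.

Satisfiable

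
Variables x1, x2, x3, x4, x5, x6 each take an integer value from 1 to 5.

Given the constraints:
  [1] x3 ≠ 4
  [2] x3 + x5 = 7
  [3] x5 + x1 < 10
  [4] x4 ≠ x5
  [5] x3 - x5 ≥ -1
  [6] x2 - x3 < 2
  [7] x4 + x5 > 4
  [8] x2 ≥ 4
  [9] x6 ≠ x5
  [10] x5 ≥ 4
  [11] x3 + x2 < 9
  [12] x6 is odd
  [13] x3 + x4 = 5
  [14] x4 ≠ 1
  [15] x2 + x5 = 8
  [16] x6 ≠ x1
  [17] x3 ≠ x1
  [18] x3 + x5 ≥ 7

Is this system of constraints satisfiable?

The assignment x1 = 4, x2 = 4, x3 = 3, x4 = 2, x5 = 4, x6 = 5 works:
  constraint 2 holds since x3 + x5 = 7.
  constraint 3 holds since x5 + x1 = 8.
The rest check out directly.

Satisfiable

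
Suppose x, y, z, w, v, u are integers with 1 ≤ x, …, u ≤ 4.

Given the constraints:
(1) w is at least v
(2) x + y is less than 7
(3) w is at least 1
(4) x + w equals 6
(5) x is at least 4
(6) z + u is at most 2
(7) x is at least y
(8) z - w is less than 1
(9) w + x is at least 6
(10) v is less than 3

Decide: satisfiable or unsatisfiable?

Satisfiable

One satisfying assignment is x = 4, y = 2, z = 1, w = 2, v = 2, u = 1.
For the less obvious constraints — constraint 2: x + y = 6; constraint 4: x + w = 6 — and the others hold by inspection.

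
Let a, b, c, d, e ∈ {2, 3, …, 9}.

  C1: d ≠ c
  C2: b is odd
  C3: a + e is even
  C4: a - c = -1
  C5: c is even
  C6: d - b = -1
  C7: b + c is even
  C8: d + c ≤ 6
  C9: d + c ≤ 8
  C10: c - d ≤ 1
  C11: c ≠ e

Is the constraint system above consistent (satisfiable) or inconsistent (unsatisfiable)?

Unsatisfiable

Constraint 2 makes b odd and constraint 5 makes c even, so b + c must be odd. Constraint 7 says b + c is even — contradiction.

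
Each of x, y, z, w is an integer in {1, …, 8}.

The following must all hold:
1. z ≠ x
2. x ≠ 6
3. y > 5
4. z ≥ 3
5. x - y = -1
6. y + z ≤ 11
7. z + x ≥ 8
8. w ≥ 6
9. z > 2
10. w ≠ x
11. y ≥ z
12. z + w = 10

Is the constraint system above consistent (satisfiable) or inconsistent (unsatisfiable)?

Satisfiable

The assignment x = 5, y = 6, z = 3, w = 7 works:
  constraint 5 holds since x - y = -1.
  constraint 6 holds since y + z = 9.
  constraint 7 holds since z + x = 8.
The rest check out directly.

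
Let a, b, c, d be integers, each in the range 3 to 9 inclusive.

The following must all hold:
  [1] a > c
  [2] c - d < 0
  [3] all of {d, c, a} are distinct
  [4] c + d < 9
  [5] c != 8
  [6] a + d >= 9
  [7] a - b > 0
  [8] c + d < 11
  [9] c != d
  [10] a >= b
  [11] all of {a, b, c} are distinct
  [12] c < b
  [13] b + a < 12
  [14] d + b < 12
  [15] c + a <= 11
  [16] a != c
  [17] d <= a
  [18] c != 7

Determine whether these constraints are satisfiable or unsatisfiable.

Satisfiable

Try a = 6, b = 4, c = 3, d = 5.
Check constraint 2: c - d = -2; constraint 4: c + d = 8. The remaining constraints are straightforward to verify.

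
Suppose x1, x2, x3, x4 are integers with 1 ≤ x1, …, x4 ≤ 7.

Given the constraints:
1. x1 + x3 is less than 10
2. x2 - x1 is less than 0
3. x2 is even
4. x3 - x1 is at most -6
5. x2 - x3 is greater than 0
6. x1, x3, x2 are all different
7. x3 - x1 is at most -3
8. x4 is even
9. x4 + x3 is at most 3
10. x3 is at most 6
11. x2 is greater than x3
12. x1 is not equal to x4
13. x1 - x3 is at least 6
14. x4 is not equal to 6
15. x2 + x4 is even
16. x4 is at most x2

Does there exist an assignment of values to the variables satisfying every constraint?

Satisfiable

Take x1 = 7, x2 = 4, x3 = 1, x4 = 2. Then constraint 1: x1 + x3 = 8; constraint 2: x2 - x1 = -3, and every other listed constraint is also met.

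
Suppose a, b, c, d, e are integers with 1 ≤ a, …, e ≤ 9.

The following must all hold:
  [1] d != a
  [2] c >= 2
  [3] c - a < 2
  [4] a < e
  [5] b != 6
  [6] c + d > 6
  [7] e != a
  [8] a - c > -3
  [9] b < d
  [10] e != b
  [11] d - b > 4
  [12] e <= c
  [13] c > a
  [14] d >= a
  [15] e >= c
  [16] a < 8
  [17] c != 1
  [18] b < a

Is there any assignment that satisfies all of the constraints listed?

The assignment a = 2, b = 1, c = 3, d = 6, e = 3 works:
  constraint 3 holds since c - a = 1.
  constraint 6 holds since c + d = 9.
  constraint 8 holds since a - c = -1.
The rest check out directly.

Satisfiable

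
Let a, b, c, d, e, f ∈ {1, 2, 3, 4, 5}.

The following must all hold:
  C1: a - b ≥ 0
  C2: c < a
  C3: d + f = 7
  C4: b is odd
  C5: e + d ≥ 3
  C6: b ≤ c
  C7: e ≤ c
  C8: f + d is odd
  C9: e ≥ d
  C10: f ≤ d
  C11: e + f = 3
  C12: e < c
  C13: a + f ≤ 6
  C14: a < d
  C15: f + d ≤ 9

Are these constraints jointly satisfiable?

Constraints 2, 9, 12, and 14 give a < d, d ≤ e, e < c, c < a. Chaining: a < d ≤ e < c < a, which forces a < a — impossible.

Unsatisfiable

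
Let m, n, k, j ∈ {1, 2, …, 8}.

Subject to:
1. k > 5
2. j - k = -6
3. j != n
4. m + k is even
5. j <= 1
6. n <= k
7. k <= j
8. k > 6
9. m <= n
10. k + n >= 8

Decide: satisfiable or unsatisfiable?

From constraint 1: k ≥ 6. From constraints 5 and 7: k ≤ j and j ≤ 1, so k ≤ 1. But 1 < 6, so no value of k works.

Unsatisfiable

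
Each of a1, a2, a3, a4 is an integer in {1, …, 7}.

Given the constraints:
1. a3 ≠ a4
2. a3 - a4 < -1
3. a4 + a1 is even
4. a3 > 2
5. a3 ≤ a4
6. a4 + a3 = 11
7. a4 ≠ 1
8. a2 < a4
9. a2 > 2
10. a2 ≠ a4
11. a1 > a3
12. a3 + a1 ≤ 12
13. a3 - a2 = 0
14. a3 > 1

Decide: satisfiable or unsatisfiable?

The assignment a1 = 5, a2 = 4, a3 = 4, a4 = 7 works:
  constraint 2 holds since a3 - a4 = -3.
  constraint 6 holds since a4 + a3 = 11.
  constraint 12 holds since a3 + a1 = 9.
The rest check out directly.

Satisfiable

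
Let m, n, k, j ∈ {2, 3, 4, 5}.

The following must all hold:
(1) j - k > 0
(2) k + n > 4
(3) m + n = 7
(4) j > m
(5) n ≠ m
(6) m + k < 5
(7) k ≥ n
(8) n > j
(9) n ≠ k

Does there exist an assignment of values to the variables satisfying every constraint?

Unsatisfiable

Constraints 1, 7, and 8 give n ≤ k, k < j, j < n. Chaining: n ≤ k < j < n, which forces n < n — impossible.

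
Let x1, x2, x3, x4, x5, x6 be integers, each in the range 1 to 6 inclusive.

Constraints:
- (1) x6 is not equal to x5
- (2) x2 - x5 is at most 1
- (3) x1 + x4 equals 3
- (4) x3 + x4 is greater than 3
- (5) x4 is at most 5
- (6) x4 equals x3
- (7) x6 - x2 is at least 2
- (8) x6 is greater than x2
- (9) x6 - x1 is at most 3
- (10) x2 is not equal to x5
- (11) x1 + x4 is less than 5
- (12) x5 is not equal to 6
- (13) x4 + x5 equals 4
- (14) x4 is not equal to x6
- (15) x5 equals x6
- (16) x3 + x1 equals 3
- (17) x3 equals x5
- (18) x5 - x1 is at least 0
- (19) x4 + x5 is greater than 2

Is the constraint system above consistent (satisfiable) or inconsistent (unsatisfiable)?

Unsatisfiable

From constraints 6, 15, and 17, x4 = x3 = x5 = x6, so x4 = x6. But constraint 14 says x4 ≠ x6. Contradiction.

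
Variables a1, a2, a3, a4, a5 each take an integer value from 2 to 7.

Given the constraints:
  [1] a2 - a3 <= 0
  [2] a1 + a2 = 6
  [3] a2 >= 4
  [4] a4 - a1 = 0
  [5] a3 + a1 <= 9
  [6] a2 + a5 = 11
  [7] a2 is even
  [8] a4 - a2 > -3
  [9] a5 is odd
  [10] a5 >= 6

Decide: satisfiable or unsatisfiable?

Satisfiable

One satisfying assignment is a1 = 2, a2 = 4, a3 = 6, a4 = 2, a5 = 7.
For the less obvious constraints — constraint 1: a2 - a3 = -2; constraint 2: a1 + a2 = 6 — and the others hold by inspection.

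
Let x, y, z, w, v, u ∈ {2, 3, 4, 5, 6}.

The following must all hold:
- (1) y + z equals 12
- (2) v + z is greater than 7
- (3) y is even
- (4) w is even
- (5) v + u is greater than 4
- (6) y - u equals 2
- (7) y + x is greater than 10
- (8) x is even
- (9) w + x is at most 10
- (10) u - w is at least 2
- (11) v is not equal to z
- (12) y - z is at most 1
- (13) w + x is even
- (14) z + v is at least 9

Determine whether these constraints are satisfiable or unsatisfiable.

The assignment x = 6, y = 6, z = 6, w = 2, v = 3, u = 4 works:
  constraint 1 holds since y + z = 12.
  constraint 2 holds since v + z = 9.
The rest check out directly.

Satisfiable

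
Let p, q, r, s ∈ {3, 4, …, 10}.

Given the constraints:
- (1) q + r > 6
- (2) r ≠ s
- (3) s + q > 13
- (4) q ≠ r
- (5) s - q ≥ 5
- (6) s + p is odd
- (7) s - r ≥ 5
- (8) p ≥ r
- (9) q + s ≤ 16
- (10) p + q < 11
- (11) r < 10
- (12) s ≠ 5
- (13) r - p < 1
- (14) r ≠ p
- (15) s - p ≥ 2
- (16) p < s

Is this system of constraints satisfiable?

Satisfiable

Setting (p, q, r, s) = (5, 5, 4, 10) satisfies everything: constraint 1: q + r = 9; constraint 3: s + q = 15, and the others follow.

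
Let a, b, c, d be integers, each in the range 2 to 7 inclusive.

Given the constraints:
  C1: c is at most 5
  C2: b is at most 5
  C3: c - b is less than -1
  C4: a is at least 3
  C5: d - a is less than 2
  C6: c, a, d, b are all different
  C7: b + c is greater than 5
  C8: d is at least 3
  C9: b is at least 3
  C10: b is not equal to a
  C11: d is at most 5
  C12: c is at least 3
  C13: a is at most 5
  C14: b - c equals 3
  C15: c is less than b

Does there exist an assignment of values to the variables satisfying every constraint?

Unsatisfiable

Constraints 1, 2, 4, 8, 9, 11, 12, and 13 confine each of c, a, d, b to the 3 values {3, …, 5}.
Constraint 6 requires all 4 of them to be distinct, but only 3 values are available — impossible by the pigeonhole principle.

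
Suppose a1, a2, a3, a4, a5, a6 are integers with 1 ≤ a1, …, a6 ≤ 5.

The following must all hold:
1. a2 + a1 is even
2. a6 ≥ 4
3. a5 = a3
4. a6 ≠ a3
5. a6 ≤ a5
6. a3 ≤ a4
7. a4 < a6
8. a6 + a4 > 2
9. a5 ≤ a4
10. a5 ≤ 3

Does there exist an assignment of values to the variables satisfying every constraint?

Unsatisfiable

From constraints 2 and 5: a5 ≥ a6 and a6 ≥ 4, so a5 ≥ 4. From constraint 10: a5 ≤ 3. But 3 < 4, so no value of a5 works.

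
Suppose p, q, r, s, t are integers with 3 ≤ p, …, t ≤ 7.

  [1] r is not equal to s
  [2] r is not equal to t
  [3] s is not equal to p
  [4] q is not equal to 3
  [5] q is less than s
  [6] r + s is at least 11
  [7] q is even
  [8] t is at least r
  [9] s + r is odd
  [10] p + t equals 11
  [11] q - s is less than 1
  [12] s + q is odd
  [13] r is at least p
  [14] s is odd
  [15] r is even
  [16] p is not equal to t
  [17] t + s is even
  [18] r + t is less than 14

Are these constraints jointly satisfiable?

One satisfying assignment is p = 4, q = 6, r = 6, s = 7, t = 7.
For the less obvious constraints — constraint 6: r + s = 13; constraint 10: p + t = 11; constraint 11: q - s = -1 — and the others hold by inspection.

Satisfiable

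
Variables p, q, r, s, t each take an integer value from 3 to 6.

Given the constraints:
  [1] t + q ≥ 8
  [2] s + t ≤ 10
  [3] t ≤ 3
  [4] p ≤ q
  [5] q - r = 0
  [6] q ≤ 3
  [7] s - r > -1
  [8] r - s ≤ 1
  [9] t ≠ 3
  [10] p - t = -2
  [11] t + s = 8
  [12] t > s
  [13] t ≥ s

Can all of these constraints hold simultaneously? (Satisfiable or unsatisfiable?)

From constraint 3: t ≤ 3. From constraint 6: q ≤ 3. Hence t + q ≤ 6. But constraint 1 requires t + q ≥ 8, and 8 > 6. Contradiction.

Unsatisfiable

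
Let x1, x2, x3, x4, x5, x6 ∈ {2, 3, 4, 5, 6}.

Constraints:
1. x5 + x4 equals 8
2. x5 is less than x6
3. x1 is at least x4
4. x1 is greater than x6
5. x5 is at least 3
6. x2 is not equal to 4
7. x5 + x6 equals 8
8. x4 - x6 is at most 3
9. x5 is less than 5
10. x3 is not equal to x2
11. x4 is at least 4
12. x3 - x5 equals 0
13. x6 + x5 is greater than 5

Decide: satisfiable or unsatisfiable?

Satisfiable

Try x1 = 6, x2 = 6, x3 = 3, x4 = 5, x5 = 3, x6 = 5.
Check constraint 1: x5 + x4 = 8; constraint 7: x5 + x6 = 8. The remaining constraints are straightforward to verify.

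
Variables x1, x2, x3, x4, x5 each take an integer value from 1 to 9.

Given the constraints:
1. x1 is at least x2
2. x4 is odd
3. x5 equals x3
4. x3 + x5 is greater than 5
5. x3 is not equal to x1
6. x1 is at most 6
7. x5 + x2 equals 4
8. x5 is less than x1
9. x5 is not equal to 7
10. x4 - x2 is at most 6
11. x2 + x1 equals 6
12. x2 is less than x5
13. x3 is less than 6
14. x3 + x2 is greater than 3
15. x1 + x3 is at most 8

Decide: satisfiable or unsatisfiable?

Satisfiable

Take x1 = 5, x2 = 1, x3 = 3, x4 = 7, x5 = 3. Then constraint 4: x3 + x5 = 6; constraint 7: x5 + x2 = 4; constraint 10: x4 - x2 = 6, and every other listed constraint is also met.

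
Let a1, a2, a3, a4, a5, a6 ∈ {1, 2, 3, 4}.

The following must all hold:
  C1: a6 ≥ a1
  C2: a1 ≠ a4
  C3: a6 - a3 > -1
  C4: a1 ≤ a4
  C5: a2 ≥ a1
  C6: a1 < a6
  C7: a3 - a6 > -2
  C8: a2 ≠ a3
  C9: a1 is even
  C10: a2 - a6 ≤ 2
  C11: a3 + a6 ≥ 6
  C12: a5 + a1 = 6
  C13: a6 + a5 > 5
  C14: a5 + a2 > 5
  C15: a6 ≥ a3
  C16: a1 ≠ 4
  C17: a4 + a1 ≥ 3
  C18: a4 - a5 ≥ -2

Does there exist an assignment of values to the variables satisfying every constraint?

Satisfiable

Setting (a1, a2, a3, a4, a5, a6) = (2, 2, 3, 4, 4, 3) satisfies everything: constraint 3: a6 - a3 = 0; constraint 7: a3 - a6 = 0; constraint 10: a2 - a6 = -1, and the others follow.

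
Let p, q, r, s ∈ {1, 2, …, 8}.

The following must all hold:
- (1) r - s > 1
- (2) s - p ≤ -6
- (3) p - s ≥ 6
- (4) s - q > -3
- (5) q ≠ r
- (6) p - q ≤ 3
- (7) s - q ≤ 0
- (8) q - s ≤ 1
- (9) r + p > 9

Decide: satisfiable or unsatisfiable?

Unsatisfiable

Constraints 3, 6, and 8 give q − p ≥ -3, p − s ≥ 6, s − q ≥ -1.
Adding all 3 inequalities: the left sides telescope to 0, and the right sides sum to (-3) + 6 + (-1) = 2. So 0 ≥ 2, which is false.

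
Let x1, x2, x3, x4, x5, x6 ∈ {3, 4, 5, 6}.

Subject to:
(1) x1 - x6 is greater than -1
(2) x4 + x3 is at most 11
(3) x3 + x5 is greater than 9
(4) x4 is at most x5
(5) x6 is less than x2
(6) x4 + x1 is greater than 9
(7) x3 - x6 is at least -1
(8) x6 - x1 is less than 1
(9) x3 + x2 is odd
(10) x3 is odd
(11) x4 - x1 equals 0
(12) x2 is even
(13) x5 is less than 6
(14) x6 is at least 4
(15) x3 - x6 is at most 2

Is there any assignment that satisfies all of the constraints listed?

Setting (x1, x2, x3, x4, x5, x6) = (5, 6, 5, 5, 5, 4) satisfies everything: constraint 1: x1 - x6 = 1; constraint 2: x4 + x3 = 10, and the others follow.

Satisfiable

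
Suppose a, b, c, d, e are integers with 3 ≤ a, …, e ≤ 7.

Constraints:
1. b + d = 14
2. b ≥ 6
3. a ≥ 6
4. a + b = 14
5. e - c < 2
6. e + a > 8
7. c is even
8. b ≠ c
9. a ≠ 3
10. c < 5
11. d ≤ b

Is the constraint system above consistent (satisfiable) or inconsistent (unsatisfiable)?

Take a = 7, b = 7, c = 4, d = 7, e = 4. Then constraint 1: b + d = 14; constraint 4: a + b = 14; constraint 5: e - c = 0, and every other listed constraint is also met.

Satisfiable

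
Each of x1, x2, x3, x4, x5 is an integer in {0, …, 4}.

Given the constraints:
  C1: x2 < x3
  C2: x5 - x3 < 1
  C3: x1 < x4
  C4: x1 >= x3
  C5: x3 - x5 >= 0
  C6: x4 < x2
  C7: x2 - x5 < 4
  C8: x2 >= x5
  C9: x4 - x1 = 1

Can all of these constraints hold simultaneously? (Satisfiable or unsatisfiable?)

Unsatisfiable

Constraints 1, 3, 4, and 6 give x1 < x4, x4 < x2, x2 < x3, x3 ≤ x1. Chaining: x1 < x4 < x2 < x3 ≤ x1, which forces x1 < x1 — impossible.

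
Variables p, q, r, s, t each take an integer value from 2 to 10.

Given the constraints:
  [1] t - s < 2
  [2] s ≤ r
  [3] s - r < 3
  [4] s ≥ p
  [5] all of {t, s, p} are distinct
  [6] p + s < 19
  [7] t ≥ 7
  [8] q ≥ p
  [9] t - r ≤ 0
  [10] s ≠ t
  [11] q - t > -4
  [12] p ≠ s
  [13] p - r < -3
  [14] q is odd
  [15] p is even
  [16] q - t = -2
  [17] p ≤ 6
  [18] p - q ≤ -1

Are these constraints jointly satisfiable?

Satisfiable

Take p = 6, q = 7, r = 10, s = 10, t = 9. Then constraint 1: t - s = -1; constraint 3: s - r = 0; constraint 6: p + s = 16, and every other listed constraint is also met.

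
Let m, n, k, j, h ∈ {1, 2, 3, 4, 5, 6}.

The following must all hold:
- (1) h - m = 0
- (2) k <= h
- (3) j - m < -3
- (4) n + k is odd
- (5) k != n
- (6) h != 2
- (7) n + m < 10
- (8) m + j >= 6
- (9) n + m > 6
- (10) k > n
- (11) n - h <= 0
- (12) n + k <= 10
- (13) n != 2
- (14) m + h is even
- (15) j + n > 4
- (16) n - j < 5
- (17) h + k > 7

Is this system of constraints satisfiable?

Setting (m, n, k, j, h) = (5, 4, 5, 1, 5) satisfies everything: constraint 1: h - m = 0; constraint 3: j - m = -4; constraint 7: n + m = 9, and the others follow.

Satisfiable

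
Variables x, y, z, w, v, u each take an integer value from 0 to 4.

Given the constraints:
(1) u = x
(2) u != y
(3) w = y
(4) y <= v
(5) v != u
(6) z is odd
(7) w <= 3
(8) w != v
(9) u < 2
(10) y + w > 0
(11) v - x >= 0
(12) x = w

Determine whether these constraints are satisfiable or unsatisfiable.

Unsatisfiable

From constraints 1, 3, and 12, u = x = w = y, so u = y. But constraint 2 says u ≠ y. Contradiction.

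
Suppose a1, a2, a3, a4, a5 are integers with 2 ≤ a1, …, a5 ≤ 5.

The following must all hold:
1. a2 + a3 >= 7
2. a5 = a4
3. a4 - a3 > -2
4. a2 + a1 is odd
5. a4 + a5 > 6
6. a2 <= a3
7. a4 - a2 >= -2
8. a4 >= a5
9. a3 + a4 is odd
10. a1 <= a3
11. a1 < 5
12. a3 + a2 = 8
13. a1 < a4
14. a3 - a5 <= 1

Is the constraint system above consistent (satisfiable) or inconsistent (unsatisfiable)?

The assignment a1 = 2, a2 = 3, a3 = 5, a4 = 4, a5 = 4 works:
  constraint 1 holds since a2 + a3 = 8.
  constraint 3 holds since a4 - a3 = -1.
The rest check out directly.

Satisfiable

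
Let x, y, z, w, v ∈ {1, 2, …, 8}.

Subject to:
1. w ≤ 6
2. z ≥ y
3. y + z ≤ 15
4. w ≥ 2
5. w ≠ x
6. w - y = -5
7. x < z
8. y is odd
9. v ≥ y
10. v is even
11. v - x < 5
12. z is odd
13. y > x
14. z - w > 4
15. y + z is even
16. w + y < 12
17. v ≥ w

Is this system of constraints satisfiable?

Satisfiable

Try x = 5, y = 7, z = 7, w = 2, v = 8.
Check constraint 3: y + z = 14; constraint 6: w - y = -5. The remaining constraints are straightforward to verify.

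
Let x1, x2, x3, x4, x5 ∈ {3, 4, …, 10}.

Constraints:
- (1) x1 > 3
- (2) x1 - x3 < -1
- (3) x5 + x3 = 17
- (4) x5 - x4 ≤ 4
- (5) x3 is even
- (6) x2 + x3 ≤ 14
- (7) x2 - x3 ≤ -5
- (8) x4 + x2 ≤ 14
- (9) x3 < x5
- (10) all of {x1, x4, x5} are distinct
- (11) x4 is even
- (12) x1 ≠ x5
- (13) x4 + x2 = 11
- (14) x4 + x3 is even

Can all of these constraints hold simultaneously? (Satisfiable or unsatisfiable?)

Try x1 = 6, x2 = 3, x3 = 8, x4 = 8, x5 = 9.
Check constraint 2: x1 - x3 = -2; constraint 3: x5 + x3 = 17. The remaining constraints are straightforward to verify.

Satisfiable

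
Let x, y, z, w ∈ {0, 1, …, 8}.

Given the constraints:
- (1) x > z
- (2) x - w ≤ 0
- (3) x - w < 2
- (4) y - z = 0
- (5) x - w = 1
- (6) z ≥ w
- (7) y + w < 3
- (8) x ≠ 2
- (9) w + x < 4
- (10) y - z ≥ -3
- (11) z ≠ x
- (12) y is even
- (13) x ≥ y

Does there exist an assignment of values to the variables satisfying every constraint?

Unsatisfiable

Constraints 1, 2, and 6 give x ≤ w, w ≤ z, z < x. Chaining: x ≤ w ≤ z < x, which forces x < x — impossible.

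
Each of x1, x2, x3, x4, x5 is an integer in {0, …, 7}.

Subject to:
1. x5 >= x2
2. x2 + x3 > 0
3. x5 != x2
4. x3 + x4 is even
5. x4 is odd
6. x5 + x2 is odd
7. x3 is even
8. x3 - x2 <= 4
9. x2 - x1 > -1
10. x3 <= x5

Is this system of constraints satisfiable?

Constraint 7 makes x3 even and constraint 5 makes x4 odd, so x3 + x4 must be odd. Constraint 4 says x3 + x4 is even — contradiction.

Unsatisfiable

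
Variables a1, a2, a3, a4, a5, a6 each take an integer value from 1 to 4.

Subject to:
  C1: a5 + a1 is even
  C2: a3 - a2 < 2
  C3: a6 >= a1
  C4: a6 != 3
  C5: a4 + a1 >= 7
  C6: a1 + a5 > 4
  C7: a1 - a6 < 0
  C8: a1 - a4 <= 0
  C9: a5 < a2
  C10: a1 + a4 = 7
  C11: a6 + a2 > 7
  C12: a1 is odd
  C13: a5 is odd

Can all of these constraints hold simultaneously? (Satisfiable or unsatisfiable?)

Take a1 = 3, a2 = 4, a3 = 4, a4 = 4, a5 = 3, a6 = 4. Then constraint 2: a3 - a2 = 0; constraint 5: a4 + a1 = 7, and every other listed constraint is also met.

Satisfiable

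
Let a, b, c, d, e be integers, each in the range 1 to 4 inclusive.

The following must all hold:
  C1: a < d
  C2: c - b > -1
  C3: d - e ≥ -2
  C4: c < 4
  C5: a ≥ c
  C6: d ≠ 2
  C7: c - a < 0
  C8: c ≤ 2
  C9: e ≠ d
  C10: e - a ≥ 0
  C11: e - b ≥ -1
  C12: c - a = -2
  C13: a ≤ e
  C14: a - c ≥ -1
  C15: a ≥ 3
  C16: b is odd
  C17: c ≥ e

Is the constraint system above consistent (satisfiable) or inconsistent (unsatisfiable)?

From constraints 13 and 15: e ≥ a and a ≥ 3, so e ≥ 3. From constraints 8 and 17: e ≤ c and c ≤ 2, so e ≤ 2. But 2 < 3, so no value of e works.

Unsatisfiable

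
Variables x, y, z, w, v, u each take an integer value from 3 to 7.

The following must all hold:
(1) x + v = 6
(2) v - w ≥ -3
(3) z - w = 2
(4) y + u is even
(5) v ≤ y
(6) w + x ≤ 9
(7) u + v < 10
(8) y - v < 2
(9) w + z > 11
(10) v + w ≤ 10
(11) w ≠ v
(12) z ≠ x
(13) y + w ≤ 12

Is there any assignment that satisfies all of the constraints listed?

Take x = 3, y = 4, z = 7, w = 5, v = 3, u = 6. Then constraint 1: x + v = 6; constraint 2: v - w = -2, and every other listed constraint is also met.

Satisfiable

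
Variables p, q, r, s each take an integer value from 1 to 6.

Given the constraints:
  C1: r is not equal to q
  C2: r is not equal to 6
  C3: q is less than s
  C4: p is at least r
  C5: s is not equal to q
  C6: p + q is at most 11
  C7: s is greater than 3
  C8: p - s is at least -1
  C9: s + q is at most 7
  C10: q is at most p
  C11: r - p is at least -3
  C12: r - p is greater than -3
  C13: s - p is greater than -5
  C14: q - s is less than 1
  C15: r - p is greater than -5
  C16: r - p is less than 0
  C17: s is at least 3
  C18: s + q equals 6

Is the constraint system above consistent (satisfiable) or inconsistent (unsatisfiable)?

Satisfiable

Try p = 6, q = 2, r = 4, s = 4.
Check constraint 6: p + q = 8; constraint 8: p - s = 2. The remaining constraints are straightforward to verify.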